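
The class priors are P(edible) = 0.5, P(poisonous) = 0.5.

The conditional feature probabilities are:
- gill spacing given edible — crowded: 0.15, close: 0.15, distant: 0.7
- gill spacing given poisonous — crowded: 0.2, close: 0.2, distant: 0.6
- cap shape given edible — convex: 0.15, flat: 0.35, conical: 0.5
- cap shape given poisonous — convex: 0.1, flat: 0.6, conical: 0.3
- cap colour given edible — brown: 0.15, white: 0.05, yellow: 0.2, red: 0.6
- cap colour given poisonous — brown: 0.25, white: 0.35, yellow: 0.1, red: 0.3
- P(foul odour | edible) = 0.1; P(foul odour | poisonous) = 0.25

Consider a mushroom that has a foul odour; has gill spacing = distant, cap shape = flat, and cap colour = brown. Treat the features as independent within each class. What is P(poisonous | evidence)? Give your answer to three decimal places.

0.860

edible: 0.5 × 0.7 × 0.35 × 0.15 × 0.1 = 0.0018375
poisonous: 0.5 × 0.6 × 0.6 × 0.25 × 0.25 = 0.01125
P(poisonous | x) = 0.01125 / 0.0130875 ≈ 0.860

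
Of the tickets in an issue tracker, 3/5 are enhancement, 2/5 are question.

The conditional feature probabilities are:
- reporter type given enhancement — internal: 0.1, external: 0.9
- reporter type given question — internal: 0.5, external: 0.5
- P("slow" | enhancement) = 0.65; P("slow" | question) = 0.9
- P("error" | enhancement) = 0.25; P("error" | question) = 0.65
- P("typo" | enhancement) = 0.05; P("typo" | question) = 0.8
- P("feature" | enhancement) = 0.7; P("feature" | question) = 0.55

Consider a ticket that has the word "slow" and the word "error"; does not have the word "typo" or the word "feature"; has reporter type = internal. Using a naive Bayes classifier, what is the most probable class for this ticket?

question

enhancement: 0.6 × 0.1 × 0.65 × 0.25 × (1−0.05) × (1−0.7) = 0.00277875
question: 0.4 × 0.5 × 0.9 × 0.65 × (1−0.8) × (1−0.55) = 0.01053
Highest score → question.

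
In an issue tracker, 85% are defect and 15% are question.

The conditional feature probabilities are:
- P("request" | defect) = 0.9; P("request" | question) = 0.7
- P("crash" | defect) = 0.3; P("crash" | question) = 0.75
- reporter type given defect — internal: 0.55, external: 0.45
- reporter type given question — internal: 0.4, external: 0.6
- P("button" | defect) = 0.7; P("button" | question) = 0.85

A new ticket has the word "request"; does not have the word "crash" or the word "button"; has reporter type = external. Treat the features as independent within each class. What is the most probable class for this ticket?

defect: 0.85 × 0.9 × (1−0.3) × 0.45 × (1−0.7) = 0.0722925
question: 0.15 × 0.7 × (1−0.75) × 0.6 × (1−0.85) = 0.0023625
Highest score → defect.

defect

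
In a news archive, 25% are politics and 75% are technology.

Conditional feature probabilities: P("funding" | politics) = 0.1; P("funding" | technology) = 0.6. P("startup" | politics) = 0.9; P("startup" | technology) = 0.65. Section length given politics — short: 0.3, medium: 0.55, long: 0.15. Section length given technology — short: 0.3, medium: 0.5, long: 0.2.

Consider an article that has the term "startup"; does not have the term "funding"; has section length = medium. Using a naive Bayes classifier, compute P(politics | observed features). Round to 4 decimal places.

0.5332

politics: 0.25 × (1−0.1) × 0.9 × 0.55 = 0.111375
technology: 0.75 × (1−0.6) × 0.65 × 0.5 = 0.0975
P(politics | x) = 0.111375 / 0.208875 ≈ 0.5332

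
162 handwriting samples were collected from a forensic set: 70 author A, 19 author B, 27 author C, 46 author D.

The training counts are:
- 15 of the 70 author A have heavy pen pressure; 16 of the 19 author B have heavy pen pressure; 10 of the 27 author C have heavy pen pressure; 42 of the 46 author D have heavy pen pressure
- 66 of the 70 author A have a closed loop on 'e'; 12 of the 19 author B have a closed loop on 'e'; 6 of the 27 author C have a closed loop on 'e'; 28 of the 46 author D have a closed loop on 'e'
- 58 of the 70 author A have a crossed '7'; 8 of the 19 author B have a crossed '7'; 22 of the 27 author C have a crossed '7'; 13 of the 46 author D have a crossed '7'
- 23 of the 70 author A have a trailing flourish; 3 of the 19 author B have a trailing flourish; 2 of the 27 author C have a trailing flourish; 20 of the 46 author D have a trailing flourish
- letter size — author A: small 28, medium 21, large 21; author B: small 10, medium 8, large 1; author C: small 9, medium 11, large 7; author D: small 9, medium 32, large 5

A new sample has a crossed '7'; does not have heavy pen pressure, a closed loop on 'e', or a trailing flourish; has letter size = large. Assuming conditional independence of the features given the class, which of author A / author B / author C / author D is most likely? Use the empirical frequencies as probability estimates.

author C

author A: (70/162) × (55/70) × (4/70) × (58/70) × (47/70) × (21/70) ≈ 0.00323788
author B: (19/162) × (3/19) × (7/19) × (8/19) × (16/19) × (1/19) ≈ 0.000127321
author C: (27/162) × (17/27) × (21/27) × (22/27) × (25/27) × (7/27) ≈ 0.0159646
author D: (46/162) × (4/46) × (18/46) × (13/46) × (26/46) × (5/46) ≈ 0.000167754
Highest score → author C.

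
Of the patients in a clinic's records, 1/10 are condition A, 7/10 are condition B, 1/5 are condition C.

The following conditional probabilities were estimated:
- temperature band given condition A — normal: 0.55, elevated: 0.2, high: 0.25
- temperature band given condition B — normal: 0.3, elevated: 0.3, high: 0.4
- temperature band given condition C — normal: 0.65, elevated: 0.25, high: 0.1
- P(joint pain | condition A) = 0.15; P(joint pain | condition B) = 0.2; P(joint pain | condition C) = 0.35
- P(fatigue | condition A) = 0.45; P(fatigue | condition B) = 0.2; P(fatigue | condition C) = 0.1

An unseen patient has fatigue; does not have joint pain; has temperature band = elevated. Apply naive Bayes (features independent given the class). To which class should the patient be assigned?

condition B

condition A: 0.1 × 0.2 × (1−0.15) × 0.45 = 0.00765
condition B: 0.7 × 0.3 × (1−0.2) × 0.2 = 0.0336
condition C: 0.2 × 0.25 × (1−0.35) × 0.1 = 0.00325
Highest score → condition B.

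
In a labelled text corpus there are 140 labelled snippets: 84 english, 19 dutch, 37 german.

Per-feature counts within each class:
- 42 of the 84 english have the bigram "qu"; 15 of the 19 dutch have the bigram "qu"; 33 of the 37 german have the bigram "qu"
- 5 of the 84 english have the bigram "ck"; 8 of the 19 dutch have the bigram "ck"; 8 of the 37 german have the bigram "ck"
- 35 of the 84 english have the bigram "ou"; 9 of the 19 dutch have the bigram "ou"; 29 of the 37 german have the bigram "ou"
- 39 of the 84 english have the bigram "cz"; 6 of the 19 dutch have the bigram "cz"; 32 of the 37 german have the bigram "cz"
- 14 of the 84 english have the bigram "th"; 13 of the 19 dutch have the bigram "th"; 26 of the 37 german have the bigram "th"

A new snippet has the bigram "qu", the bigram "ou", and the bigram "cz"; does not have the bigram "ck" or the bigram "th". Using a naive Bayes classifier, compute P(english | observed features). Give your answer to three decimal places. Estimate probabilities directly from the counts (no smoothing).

0.531

english: (84/140) × (42/84) × (79/84) × (35/84) × (39/84) × (70/84) ≈ 0.0454843
dutch: (19/140) × (15/19) × (11/19) × (9/19) × (6/19) × (6/19) ≈ 0.00293013
german: (37/140) × (33/37) × (29/37) × (29/37) × (32/37) × (11/37) ≈ 0.0372321
P(english | x) = 0.0454843 / 0.08564653 ≈ 0.531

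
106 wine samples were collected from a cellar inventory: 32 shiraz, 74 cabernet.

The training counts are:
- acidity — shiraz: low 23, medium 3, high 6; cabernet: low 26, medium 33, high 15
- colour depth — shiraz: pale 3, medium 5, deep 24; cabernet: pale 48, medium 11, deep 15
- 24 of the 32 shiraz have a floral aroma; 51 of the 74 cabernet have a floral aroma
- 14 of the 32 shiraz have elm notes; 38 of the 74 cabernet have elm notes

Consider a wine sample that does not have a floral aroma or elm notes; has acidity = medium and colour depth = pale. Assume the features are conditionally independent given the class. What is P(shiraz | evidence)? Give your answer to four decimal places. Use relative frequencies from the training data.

shiraz: (32/106) × (3/32) × (3/32) × (8/32) × (18/32) ≈ 0.000373121
cabernet: (74/106) × (33/74) × (48/74) × (23/74) × (36/74) ≈ 0.0305341
P(shiraz | x) = 0.000373121 / 0.030907221 ≈ 0.0121

0.0121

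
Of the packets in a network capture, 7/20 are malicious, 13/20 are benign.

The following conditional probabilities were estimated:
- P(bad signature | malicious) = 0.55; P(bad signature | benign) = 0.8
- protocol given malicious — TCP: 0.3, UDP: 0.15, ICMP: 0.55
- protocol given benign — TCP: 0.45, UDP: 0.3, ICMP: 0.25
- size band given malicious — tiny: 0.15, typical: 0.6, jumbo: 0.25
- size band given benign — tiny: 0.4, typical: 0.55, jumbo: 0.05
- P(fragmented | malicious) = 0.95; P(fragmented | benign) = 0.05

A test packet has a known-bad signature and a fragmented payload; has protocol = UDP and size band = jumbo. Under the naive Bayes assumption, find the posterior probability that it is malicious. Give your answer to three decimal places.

0.946

malicious: 0.35 × 0.55 × 0.15 × 0.25 × 0.95 = 0.0068578125
benign: 0.65 × 0.8 × 0.3 × 0.05 × 0.05 = 0.00039
P(malicious | x) = 0.0068578125 / 0.0072478125 ≈ 0.946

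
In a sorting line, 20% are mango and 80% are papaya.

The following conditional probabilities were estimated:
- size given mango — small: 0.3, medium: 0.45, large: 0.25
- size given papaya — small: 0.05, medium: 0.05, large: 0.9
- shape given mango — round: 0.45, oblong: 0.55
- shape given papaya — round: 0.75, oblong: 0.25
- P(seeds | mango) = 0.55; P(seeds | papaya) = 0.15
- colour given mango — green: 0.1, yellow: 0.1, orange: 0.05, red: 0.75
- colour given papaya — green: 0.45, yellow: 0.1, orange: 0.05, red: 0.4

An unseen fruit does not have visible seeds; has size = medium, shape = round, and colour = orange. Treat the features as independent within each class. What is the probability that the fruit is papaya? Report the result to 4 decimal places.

mango: 0.2 × 0.45 × 0.45 × (1−0.55) × 0.05 = 0.00091125
papaya: 0.8 × 0.05 × 0.75 × (1−0.15) × 0.05 = 0.001275
P(papaya | x) = 0.001275 / 0.00218625 ≈ 0.5832

0.5832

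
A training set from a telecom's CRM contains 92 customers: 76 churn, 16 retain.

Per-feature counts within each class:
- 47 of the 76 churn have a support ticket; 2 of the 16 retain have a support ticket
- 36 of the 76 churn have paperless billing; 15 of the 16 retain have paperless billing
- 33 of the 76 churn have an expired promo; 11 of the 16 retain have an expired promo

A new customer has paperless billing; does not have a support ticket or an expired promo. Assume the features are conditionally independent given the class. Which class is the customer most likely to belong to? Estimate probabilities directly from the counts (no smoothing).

churn

churn: (76/92) × (29/76) × (36/76) × (43/76) ≈ 0.08448
retain: (16/92) × (14/16) × (15/16) × (5/16) ≈ 0.0445822
Highest score → churn.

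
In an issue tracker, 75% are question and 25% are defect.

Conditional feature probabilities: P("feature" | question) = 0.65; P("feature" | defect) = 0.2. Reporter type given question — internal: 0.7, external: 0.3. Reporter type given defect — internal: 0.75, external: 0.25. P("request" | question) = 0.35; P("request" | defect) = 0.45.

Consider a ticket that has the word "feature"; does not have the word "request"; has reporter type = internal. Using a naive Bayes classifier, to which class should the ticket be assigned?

question

question: 0.75 × 0.65 × 0.7 × (1−0.35) = 0.2218125
defect: 0.25 × 0.2 × 0.75 × (1−0.45) = 0.020625
Highest score → question.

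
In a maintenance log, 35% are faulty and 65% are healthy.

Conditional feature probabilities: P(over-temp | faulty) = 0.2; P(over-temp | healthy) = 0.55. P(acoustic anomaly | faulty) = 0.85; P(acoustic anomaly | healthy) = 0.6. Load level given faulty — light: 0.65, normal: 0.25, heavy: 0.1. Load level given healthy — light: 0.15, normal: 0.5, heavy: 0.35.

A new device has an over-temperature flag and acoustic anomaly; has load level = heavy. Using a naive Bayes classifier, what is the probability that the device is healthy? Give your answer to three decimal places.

faulty: 0.35 × 0.2 × 0.85 × 0.1 = 0.00595
healthy: 0.65 × 0.55 × 0.6 × 0.35 = 0.075075
P(healthy | x) = 0.075075 / 0.081025 ≈ 0.927

0.927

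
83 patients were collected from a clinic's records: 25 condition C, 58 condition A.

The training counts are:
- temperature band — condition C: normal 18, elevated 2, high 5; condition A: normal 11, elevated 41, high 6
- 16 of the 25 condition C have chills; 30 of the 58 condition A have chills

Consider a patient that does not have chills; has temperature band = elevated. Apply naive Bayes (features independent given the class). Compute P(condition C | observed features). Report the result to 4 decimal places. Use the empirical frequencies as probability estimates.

0.0351

condition C: (25/83) × (2/25) × (9/25) ≈ 0.0086747
condition A: (58/83) × (41/58) × (28/58) ≈ 0.238471
P(condition C | x) = 0.0086747 / 0.2471457 ≈ 0.0351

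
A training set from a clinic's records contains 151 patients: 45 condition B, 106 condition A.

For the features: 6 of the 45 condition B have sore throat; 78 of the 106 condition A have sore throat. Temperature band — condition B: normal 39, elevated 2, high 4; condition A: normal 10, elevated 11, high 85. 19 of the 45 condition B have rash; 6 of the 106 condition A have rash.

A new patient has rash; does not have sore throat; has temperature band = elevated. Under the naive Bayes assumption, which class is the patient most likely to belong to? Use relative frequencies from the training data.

condition B: (45/151) × (39/45) × (2/45) × (19/45) ≈ 0.0048467
condition A: (106/151) × (28/106) × (11/106) × (6/106) ≈ 0.00108921
Highest score → condition B.

condition B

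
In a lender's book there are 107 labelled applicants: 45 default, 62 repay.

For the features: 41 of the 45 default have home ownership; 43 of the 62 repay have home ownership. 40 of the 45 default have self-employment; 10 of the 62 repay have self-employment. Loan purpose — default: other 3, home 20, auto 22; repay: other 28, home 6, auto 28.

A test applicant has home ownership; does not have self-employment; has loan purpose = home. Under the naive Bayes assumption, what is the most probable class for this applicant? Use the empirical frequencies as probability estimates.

default: (45/107) × (41/45) × (5/45) × (20/45) ≈ 0.0189223
repay: (62/107) × (43/62) × (52/62) × (6/62) ≈ 0.0326179
Highest score → repay.

repay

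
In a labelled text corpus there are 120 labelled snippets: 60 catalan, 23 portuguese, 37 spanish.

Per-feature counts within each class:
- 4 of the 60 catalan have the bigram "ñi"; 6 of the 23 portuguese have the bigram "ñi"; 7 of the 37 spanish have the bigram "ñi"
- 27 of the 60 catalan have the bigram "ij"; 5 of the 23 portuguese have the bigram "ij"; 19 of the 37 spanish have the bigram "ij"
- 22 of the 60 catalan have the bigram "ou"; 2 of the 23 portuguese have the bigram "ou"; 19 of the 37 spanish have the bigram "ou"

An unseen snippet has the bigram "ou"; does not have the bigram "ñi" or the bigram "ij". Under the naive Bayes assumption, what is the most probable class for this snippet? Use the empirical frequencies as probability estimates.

catalan: (60/120) × (56/60) × (33/60) × (22/60) ≈ 0.0941111
portuguese: (23/120) × (17/23) × (18/23) × (2/23) ≈ 0.00964083
spanish: (37/120) × (30/37) × (18/37) × (19/37) ≈ 0.0624543
Highest score → catalan.

catalan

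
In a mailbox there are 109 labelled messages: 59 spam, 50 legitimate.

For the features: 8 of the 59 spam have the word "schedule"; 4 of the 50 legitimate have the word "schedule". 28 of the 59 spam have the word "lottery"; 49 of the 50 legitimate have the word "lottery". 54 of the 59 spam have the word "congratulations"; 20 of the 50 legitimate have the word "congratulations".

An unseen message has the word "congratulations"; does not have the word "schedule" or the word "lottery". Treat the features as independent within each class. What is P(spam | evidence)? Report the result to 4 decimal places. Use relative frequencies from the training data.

0.9852

spam: (59/109) × (51/59) × (31/59) × (54/59) ≈ 0.225007
legitimate: (50/109) × (46/50) × (1/50) × (20/50) ≈ 0.00337615
P(spam | x) = 0.225007 / 0.22838315 ≈ 0.9852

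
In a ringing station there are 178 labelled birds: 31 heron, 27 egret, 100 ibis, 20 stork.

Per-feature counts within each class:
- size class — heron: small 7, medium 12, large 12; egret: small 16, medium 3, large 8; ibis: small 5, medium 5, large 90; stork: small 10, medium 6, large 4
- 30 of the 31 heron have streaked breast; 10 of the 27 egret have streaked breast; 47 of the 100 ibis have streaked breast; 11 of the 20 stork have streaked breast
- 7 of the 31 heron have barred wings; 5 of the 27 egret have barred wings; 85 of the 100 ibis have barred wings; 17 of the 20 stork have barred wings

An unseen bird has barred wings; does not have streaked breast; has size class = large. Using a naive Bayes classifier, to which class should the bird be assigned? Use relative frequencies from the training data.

ibis

heron: (31/178) × (12/31) × (1/31) × (7/31) ≈ 0.000491062
egret: (27/178) × (8/27) × (17/27) × (5/27) ≈ 0.00524036
ibis: (100/178) × (90/100) × (53/100) × (85/100) ≈ 0.227781
stork: (20/178) × (4/20) × (9/20) × (17/20) ≈ 0.00859551
Highest score → ibis.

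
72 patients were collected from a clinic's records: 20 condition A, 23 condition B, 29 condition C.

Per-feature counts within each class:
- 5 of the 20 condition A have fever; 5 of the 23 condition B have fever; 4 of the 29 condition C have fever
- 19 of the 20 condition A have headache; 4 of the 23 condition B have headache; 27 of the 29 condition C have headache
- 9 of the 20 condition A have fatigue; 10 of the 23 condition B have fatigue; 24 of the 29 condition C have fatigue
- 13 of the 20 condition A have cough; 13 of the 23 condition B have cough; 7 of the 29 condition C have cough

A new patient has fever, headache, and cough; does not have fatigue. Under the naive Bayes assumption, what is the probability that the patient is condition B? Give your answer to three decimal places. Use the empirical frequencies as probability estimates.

condition A: (20/72) × (5/20) × (19/20) × (11/20) × (13/20) ≈ 0.0235851
condition B: (23/72) × (5/23) × (4/23) × (13/23) × (13/23) ≈ 0.00385834
condition C: (29/72) × (4/29) × (27/29) × (5/29) × (7/29) ≈ 0.00215261
P(condition B | x) = 0.00385834 / 0.02959605 ≈ 0.130

0.130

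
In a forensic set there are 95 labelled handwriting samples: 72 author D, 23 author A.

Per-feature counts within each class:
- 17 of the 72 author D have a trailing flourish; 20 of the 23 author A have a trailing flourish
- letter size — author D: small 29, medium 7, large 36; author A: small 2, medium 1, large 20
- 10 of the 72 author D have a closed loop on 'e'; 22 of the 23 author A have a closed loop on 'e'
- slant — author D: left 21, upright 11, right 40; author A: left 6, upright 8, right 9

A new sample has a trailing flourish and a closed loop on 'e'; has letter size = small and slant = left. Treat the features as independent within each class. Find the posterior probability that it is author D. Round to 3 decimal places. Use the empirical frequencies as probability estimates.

author D: (72/95) × (17/72) × (29/72) × (10/72) × (21/72) ≈ 0.00291975
author A: (23/95) × (20/23) × (2/23) × (22/23) × (6/23) ≈ 0.00456801
P(author D | x) = 0.00291975 / 0.00748776 ≈ 0.390

0.390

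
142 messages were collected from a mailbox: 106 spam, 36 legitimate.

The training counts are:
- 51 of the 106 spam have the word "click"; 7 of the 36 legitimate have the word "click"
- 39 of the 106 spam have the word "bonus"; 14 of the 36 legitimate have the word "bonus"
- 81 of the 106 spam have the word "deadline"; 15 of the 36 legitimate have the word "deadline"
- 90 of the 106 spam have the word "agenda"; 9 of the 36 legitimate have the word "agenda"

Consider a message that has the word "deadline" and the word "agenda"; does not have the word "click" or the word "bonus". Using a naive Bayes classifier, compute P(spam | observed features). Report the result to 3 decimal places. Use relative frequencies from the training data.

spam: (106/142) × (55/106) × (67/106) × (81/106) × (90/106) ≈ 0.15884
legitimate: (36/142) × (29/36) × (22/36) × (15/36) × (9/36) ≈ 0.0130005
P(spam | x) = 0.15884 / 0.1718405 ≈ 0.924

0.924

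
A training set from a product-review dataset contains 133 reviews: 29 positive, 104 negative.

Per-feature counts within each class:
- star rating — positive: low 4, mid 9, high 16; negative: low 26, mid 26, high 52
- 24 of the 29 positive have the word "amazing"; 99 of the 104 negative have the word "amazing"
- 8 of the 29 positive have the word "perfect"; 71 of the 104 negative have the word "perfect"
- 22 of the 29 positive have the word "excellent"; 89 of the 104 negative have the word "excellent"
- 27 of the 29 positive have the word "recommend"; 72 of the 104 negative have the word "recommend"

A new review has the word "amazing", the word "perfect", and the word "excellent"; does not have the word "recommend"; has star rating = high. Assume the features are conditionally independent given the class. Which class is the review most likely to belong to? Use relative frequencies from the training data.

negative

positive: (29/133) × (16/29) × (24/29) × (8/29) × (22/29) × (2/29) ≈ 0.00143691
negative: (104/133) × (52/104) × (99/104) × (71/104) × (89/104) × (32/104) ≈ 0.066904
Highest score → negative.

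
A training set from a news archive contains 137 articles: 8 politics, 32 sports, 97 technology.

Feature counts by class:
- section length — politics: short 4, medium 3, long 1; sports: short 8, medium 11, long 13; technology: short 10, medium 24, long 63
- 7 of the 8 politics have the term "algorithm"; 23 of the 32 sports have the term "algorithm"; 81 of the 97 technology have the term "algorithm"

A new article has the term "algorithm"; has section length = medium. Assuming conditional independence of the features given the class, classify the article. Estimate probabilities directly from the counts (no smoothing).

politics: (8/137) × (3/8) × (7/8) ≈ 0.0191606
sports: (32/137) × (11/32) × (23/32) ≈ 0.0577099
technology: (97/137) × (24/97) × (81/97) ≈ 0.146286
Highest score → technology.

technology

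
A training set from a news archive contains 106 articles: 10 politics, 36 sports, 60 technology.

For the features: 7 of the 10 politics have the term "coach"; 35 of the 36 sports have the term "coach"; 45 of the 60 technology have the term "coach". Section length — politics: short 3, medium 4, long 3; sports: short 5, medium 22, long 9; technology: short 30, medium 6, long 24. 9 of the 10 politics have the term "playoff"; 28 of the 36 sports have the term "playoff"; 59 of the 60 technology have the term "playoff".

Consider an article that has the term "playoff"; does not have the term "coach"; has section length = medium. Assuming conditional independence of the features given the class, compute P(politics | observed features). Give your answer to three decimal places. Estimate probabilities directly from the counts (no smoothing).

0.356

politics: (10/106) × (3/10) × (4/10) × (9/10) ≈ 0.0101887
sports: (36/106) × (1/36) × (22/36) × (28/36) ≈ 0.00448404
technology: (60/106) × (15/60) × (6/60) × (59/60) ≈ 0.0139151
P(politics | x) = 0.0101887 / 0.02858784 ≈ 0.356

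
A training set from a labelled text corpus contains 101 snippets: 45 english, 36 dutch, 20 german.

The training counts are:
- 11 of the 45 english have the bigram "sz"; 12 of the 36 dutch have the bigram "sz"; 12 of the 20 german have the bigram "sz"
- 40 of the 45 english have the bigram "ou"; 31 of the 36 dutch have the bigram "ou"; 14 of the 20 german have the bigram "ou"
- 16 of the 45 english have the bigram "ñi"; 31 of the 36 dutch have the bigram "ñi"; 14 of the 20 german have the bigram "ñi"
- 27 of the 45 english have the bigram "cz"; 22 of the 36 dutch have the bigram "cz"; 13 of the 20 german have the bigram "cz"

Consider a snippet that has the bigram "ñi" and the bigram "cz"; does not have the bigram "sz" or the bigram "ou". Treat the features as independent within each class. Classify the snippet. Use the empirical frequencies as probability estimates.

dutch

english: (45/101) × (34/45) × (5/45) × (16/45) × (27/45) ≈ 0.00797946
dutch: (36/101) × (24/36) × (5/36) × (31/36) × (22/36) ≈ 0.0173675
german: (20/101) × (8/20) × (6/20) × (14/20) × (13/20) ≈ 0.0108119
Highest score → dutch.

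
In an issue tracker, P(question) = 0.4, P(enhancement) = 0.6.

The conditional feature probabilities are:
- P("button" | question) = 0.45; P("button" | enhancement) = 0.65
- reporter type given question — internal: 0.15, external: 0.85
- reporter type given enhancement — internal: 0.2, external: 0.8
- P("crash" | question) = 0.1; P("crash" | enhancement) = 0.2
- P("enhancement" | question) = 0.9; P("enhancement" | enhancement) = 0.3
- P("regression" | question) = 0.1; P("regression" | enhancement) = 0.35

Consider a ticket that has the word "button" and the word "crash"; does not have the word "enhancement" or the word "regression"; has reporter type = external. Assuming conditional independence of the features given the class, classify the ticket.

question: 0.4 × 0.45 × 0.85 × 0.1 × (1−0.9) × (1−0.1) = 0.001377
enhancement: 0.6 × 0.65 × 0.8 × 0.2 × (1−0.3) × (1−0.35) = 0.028392
Highest score → enhancement.

enhancement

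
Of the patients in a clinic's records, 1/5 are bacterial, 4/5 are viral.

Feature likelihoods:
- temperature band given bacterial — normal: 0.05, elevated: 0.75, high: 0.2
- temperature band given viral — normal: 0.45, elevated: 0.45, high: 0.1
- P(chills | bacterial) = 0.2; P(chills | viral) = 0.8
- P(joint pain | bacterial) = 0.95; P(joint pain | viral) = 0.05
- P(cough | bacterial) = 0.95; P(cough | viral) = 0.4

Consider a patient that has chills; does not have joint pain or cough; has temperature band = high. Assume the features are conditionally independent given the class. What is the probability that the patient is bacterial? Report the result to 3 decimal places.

bacterial: 0.2 × 0.2 × 0.2 × (1−0.95) × (1−0.95) = 0.00002
viral: 0.8 × 0.1 × 0.8 × (1−0.05) × (1−0.4) = 0.03648
P(bacterial | x) = 0.00002 / 0.0365 ≈ 0.001

0.001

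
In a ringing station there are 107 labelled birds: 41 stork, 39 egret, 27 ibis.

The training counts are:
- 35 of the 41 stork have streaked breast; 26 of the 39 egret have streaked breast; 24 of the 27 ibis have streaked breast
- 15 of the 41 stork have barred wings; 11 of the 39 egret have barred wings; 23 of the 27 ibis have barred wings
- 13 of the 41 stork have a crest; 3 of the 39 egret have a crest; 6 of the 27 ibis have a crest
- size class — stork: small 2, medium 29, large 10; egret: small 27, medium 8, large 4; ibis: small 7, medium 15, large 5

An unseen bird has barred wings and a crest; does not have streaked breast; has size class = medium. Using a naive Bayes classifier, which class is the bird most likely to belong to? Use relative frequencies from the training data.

stork

stork: (41/107) × (6/41) × (15/41) × (13/41) × (29/41) ≈ 0.00460096
egret: (39/107) × (13/39) × (11/39) × (3/39) × (8/39) ≈ 0.000540717
ibis: (27/107) × (3/27) × (23/27) × (6/27) × (15/27) ≈ 0.0029486
Highest score → stork.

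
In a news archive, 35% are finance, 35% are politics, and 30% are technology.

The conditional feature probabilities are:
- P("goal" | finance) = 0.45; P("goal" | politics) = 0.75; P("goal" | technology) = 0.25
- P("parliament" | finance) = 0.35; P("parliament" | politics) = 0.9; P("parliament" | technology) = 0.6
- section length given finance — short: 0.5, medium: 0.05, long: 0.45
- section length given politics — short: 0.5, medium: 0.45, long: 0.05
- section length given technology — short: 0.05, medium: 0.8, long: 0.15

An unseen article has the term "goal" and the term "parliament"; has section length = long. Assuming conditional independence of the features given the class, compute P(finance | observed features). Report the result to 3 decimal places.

finance: 0.35 × 0.45 × 0.35 × 0.45 = 0.02480625
politics: 0.35 × 0.75 × 0.9 × 0.05 = 0.0118125
technology: 0.3 × 0.25 × 0.6 × 0.15 = 0.00675
P(finance | x) = 0.02480625 / 0.04336875 ≈ 0.572

0.572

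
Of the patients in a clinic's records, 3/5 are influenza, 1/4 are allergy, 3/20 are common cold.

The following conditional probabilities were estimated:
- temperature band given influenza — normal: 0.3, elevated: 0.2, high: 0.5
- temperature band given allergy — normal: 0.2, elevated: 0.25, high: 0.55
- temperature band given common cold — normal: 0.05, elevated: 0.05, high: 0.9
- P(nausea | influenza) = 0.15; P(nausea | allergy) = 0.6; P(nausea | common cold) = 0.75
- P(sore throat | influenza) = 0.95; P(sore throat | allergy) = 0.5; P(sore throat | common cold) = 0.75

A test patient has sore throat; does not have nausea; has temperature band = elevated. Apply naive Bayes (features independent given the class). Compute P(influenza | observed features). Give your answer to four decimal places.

0.8745

influenza: 0.6 × 0.2 × (1−0.15) × 0.95 = 0.0969
allergy: 0.25 × 0.25 × (1−0.6) × 0.5 = 0.0125
common cold: 0.15 × 0.05 × (1−0.75) × 0.75 = 0.00140625
P(influenza | x) = 0.0969 / 0.11080625 ≈ 0.8745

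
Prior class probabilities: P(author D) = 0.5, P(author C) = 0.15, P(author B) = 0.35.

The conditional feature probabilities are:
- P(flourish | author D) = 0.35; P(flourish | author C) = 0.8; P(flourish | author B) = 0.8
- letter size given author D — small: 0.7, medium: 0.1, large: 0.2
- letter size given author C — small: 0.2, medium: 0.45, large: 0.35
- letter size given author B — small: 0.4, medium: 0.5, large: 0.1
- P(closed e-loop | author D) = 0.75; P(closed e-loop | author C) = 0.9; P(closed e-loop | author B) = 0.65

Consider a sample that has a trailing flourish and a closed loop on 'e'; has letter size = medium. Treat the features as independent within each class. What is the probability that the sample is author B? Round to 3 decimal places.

0.596

author D: 0.5 × 0.35 × 0.1 × 0.75 = 0.013125
author C: 0.15 × 0.8 × 0.45 × 0.9 = 0.0486
author B: 0.35 × 0.8 × 0.5 × 0.65 = 0.091
P(author B | x) = 0.091 / 0.152725 ≈ 0.596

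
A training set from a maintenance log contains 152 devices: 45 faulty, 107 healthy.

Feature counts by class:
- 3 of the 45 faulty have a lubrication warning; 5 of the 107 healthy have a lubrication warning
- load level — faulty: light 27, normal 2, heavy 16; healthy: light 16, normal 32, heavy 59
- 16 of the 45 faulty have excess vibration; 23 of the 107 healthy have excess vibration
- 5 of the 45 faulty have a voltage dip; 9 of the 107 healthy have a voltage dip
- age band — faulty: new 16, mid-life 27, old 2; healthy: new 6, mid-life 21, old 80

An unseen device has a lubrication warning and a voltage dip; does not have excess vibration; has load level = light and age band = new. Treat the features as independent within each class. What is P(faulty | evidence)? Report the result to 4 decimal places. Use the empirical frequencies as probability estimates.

0.9430

faulty: (45/152) × (3/45) × (27/45) × (29/45) × (5/45) × (16/45) ≈ 0.000301494
healthy: (107/152) × (5/107) × (16/107) × (84/107) × (9/107) × (6/107) ≈ 0.0000182131
P(faulty | x) = 0.000301494 / 0.0003197071 ≈ 0.9430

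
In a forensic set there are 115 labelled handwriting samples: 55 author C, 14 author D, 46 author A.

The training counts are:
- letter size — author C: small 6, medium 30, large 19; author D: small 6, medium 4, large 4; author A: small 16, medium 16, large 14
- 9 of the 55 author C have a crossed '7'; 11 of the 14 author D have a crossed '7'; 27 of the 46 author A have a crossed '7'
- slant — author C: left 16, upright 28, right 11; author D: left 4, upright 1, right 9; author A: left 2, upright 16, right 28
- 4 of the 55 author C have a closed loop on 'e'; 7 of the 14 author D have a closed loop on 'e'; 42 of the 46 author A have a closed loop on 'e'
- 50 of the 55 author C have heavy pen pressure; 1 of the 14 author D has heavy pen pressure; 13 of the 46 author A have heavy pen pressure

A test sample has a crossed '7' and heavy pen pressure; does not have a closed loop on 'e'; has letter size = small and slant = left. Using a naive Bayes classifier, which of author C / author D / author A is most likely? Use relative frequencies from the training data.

author C

author C: (55/115) × (6/55) × (9/55) × (16/55) × (51/55) × (50/55) ≈ 0.00209366
author D: (14/115) × (6/14) × (11/14) × (4/14) × (7/14) × (1/14) ≈ 0.000418304
author A: (46/115) × (16/46) × (27/46) × (2/46) × (4/46) × (13/46) ≈ 0.0000872545
Highest score → author C.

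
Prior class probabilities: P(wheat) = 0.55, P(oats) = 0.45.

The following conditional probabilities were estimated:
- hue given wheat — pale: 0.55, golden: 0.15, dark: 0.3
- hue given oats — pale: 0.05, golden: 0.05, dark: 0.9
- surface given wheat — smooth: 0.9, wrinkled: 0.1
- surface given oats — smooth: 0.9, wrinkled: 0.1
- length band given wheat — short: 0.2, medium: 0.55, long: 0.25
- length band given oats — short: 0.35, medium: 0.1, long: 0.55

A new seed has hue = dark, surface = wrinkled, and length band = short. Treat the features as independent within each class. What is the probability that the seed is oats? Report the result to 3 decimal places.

wheat: 0.55 × 0.3 × 0.1 × 0.2 = 0.0033
oats: 0.45 × 0.9 × 0.1 × 0.35 = 0.014175
P(oats | x) = 0.014175 / 0.017475 ≈ 0.811

0.811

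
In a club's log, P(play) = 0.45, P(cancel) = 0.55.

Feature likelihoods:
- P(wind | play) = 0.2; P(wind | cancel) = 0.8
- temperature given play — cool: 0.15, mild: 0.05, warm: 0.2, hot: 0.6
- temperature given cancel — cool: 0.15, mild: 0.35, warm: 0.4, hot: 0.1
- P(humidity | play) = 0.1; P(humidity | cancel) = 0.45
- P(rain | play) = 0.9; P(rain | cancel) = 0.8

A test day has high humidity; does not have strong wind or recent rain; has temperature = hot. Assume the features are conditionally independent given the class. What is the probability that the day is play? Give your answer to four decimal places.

play: 0.45 × (1−0.2) × 0.6 × 0.1 × (1−0.9) = 0.00216
cancel: 0.55 × (1−0.8) × 0.1 × 0.45 × (1−0.8) = 0.00099
P(play | x) = 0.00216 / 0.00315 ≈ 0.6857

0.6857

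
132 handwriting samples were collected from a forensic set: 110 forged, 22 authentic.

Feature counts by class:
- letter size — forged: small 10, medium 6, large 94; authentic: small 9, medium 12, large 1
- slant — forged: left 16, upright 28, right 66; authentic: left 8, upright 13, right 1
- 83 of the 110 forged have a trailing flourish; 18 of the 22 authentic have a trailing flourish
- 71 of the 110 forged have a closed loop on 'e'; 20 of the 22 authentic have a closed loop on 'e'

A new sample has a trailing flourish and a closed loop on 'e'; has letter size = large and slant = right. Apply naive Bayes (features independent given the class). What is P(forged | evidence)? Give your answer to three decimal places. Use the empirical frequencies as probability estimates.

forged: (110/132) × (94/110) × (66/110) × (83/110) × (71/110) ≈ 0.208092
authentic: (22/132) × (1/22) × (1/22) × (18/22) × (20/22) ≈ 0.00025613
P(forged | x) = 0.208092 / 0.20834813 ≈ 0.999

0.999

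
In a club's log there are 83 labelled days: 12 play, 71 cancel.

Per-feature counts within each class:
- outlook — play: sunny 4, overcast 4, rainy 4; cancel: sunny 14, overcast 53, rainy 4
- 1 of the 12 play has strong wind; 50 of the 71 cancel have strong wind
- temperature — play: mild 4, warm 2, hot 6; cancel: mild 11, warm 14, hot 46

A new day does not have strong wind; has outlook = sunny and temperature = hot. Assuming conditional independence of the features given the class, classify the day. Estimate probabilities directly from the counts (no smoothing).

cancel

play: (12/83) × (4/12) × (11/12) × (6/12) ≈ 0.0220884
cancel: (71/83) × (14/71) × (21/71) × (46/71) ≈ 0.0323229
Highest score → cancel.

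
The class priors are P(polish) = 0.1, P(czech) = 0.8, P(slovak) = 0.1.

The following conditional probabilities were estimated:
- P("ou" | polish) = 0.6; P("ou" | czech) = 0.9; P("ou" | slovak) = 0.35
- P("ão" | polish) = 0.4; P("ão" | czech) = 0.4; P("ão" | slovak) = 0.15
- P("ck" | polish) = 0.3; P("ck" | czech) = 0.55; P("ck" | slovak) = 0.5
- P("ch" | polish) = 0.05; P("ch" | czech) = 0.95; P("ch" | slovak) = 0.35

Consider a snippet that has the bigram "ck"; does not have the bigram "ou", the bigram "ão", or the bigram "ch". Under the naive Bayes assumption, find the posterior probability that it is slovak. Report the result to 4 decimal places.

0.6876

polish: 0.1 × (1−0.6) × (1−0.4) × 0.3 × (1−0.05) = 0.00684
czech: 0.8 × (1−0.9) × (1−0.4) × 0.55 × (1−0.95) = 0.00132
slovak: 0.1 × (1−0.35) × (1−0.15) × 0.5 × (1−0.35) = 0.01795625
P(slovak | x) = 0.01795625 / 0.02611625 ≈ 0.6876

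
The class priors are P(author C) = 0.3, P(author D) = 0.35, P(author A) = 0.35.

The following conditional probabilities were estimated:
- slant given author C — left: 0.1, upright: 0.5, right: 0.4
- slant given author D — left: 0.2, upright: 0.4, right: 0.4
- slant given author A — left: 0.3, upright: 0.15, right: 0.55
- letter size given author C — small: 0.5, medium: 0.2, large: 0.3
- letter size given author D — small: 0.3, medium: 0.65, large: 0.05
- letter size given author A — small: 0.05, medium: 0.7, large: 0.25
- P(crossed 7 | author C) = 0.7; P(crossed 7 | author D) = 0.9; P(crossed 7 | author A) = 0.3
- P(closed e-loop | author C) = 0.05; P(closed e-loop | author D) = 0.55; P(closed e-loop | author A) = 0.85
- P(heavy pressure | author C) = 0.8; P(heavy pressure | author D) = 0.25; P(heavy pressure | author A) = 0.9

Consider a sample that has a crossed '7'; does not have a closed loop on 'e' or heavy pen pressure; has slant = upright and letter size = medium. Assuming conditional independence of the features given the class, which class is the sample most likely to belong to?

author C: 0.3 × 0.5 × 0.2 × 0.7 × (1−0.05) × (1−0.8) = 0.00399
author D: 0.35 × 0.4 × 0.65 × 0.9 × (1−0.55) × (1−0.25) = 0.02764125
author A: 0.35 × 0.15 × 0.7 × 0.3 × (1−0.85) × (1−0.9) = 0.000165375
Highest score → author D.

author D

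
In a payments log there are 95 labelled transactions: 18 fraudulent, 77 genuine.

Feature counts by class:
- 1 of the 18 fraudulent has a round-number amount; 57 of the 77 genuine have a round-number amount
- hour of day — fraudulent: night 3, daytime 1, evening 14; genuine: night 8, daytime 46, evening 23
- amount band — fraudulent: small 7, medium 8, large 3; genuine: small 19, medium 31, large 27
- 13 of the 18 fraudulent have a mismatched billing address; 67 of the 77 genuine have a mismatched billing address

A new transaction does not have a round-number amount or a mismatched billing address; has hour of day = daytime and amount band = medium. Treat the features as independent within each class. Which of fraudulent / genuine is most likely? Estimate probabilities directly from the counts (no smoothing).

fraudulent: (18/95) × (17/18) × (1/18) × (8/18) × (5/18) ≈ 0.00122735
genuine: (77/95) × (20/77) × (46/77) × (31/77) × (10/77) ≈ 0.00657588
Highest score → genuine.

genuine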